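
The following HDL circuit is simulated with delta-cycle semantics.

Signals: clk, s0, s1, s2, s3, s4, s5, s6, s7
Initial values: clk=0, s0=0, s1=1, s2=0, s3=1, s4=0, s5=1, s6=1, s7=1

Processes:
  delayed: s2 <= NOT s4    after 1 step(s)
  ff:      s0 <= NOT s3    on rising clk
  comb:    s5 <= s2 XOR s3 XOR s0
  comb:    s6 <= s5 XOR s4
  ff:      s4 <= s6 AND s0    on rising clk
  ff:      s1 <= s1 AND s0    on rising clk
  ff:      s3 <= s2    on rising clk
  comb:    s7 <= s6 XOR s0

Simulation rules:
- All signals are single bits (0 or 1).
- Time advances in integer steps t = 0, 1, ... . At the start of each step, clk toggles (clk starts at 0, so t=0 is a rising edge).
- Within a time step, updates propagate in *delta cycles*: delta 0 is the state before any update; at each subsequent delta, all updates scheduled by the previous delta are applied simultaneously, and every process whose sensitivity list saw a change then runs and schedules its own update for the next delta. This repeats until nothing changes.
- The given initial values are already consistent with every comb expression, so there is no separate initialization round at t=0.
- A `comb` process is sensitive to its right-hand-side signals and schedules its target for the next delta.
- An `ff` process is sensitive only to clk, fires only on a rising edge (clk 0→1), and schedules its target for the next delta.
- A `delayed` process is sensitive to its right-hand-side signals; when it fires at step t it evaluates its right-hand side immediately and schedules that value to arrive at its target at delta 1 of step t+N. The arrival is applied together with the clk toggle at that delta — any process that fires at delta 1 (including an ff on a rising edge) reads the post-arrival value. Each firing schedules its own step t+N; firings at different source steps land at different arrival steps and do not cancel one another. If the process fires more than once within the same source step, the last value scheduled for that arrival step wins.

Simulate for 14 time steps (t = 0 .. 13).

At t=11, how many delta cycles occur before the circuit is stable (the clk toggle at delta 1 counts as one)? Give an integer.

4

t0.Δ0 s5=1 s2=0 clk=0 s7=1 s3=1 s0=0 s1=1 s6=1 s4=0
t0.Δ1 s5=1 s2=0 clk=1 s7=1 s3=1 s0=0 s1=1 s6=1 s4=0
t0.Δ2 s5=1 s2=0 clk=1 s7=1 s3=0 s0=0 s1=0 s6=1 s4=0
t0.Δ3 s5=0 s2=0 clk=1 s7=1 s3=0 s0=0 s1=0 s6=1 s4=0
t0.Δ4 s5=0 s2=0 clk=1 s7=1 s3=0 s0=0 s1=0 s6=0 s4=0
t0.Δ5 s5=0 s2=0 clk=1 s7=0 s3=0 s0=0 s1=0 s6=0 s4=0
t1.Δ0 s5=0 s2=0 clk=1 s7=0 s3=0 s0=0 s1=0 s6=0 s4=0
t1.Δ1 s5=0 s2=0 clk=0 s7=0 s3=0 s0=0 s1=0 s6=0 s4=0
t2.Δ0 s5=0 s2=0 clk=0 s7=0 s3=0 s0=0 s1=0 s6=0 s4=0
t2.Δ1 s5=0 s2=0 clk=1 s7=0 s3=0 s0=0 s1=0 s6=0 s4=0
t2.Δ2 s5=0 s2=0 clk=1 s7=0 s3=0 s0=1 s1=0 s6=0 s4=0
t2.Δ3 s5=1 s2=0 clk=1 s7=1 s3=0 s0=1 s1=0 s6=0 s4=0
t2.Δ4 s5=1 s2=0 clk=1 s7=1 s3=0 s0=1 s1=0 s6=1 s4=0
t2.Δ5 s5=1 s2=0 clk=1 s7=0 s3=0 s0=1 s1=0 s6=1 s4=0
t3.Δ0 s5=1 s2=0 clk=1 s7=0 s3=0 s0=1 s1=0 s6=1 s4=0
t3.Δ1 s5=1 s2=0 clk=0 s7=0 s3=0 s0=1 s1=0 s6=1 s4=0
t4.Δ0 s5=1 s2=0 clk=0 s7=0 s3=0 s0=1 s1=0 s6=1 s4=0
t4.Δ1 s5=1 s2=0 clk=1 s7=0 s3=0 s0=1 s1=0 s6=1 s4=0
t4.Δ2 s5=1 s2=0 clk=1 s7=0 s3=0 s0=1 s1=0 s6=1 s4=1
t4.Δ3 s5=1 s2=0 clk=1 s7=0 s3=0 s0=1 s1=0 s6=0 s4=1
t4.Δ4 s5=1 s2=0 clk=1 s7=1 s3=0 s0=1 s1=0 s6=0 s4=1
t5.Δ0 s5=1 s2=0 clk=1 s7=1 s3=0 s0=1 s1=0 s6=0 s4=1
t5.Δ1 s5=1 s2=0 clk=0 s7=1 s3=0 s0=1 s1=0 s6=0 s4=1
t6.Δ0 s5=1 s2=0 clk=0 s7=1 s3=0 s0=1 s1=0 s6=0 s4=1
t6.Δ1 s5=1 s2=0 clk=1 s7=1 s3=0 s0=1 s1=0 s6=0 s4=1
t6.Δ2 s5=1 s2=0 clk=1 s7=1 s3=0 s0=1 s1=0 s6=0 s4=0
t6.Δ3 s5=1 s2=0 clk=1 s7=1 s3=0 s0=1 s1=0 s6=1 s4=0
t6.Δ4 s5=1 s2=0 clk=1 s7=0 s3=0 s0=1 s1=0 s6=1 s4=0
t7.Δ0 s5=1 s2=0 clk=1 s7=0 s3=0 s0=1 s1=0 s6=1 s4=0
t7.Δ1 s5=1 s2=1 clk=0 s7=0 s3=0 s0=1 s1=0 s6=1 s4=0
t7.Δ2 s5=0 s2=1 clk=0 s7=0 s3=0 s0=1 s1=0 s6=1 s4=0
t7.Δ3 s5=0 s2=1 clk=0 s7=0 s3=0 s0=1 s1=0 s6=0 s4=0
t7.Δ4 s5=0 s2=1 clk=0 s7=1 s3=0 s0=1 s1=0 s6=0 s4=0
t8.Δ0 s5=0 s2=1 clk=0 s7=1 s3=0 s0=1 s1=0 s6=0 s4=0
t8.Δ1 s5=0 s2=1 clk=1 s7=1 s3=0 s0=1 s1=0 s6=0 s4=0
t8.Δ2 s5=0 s2=1 clk=1 s7=1 s3=1 s0=1 s1=0 s6=0 s4=0
t8.Δ3 s5=1 s2=1 clk=1 s7=1 s3=1 s0=1 s1=0 s6=0 s4=0
t8.Δ4 s5=1 s2=1 clk=1 s7=1 s3=1 s0=1 s1=0 s6=1 s4=0
t8.Δ5 s5=1 s2=1 clk=1 s7=0 s3=1 s0=1 s1=0 s6=1 s4=0
t9.Δ0 s5=1 s2=1 clk=1 s7=0 s3=1 s0=1 s1=0 s6=1 s4=0
t9.Δ1 s5=1 s2=1 clk=0 s7=0 s3=1 s0=1 s1=0 s6=1 s4=0
t10.Δ0 s5=1 s2=1 clk=0 s7=0 s3=1 s0=1 s1=0 s6=1 s4=0
t10.Δ1 s5=1 s2=1 clk=1 s7=0 s3=1 s0=1 s1=0 s6=1 s4=0
t10.Δ2 s5=1 s2=1 clk=1 s7=0 s3=1 s0=0 s1=0 s6=1 s4=1
t10.Δ3 s5=0 s2=1 clk=1 s7=1 s3=1 s0=0 s1=0 s6=0 s4=1
t10.Δ4 s5=0 s2=1 clk=1 s7=0 s3=1 s0=0 s1=0 s6=1 s4=1
t10.Δ5 s5=0 s2=1 clk=1 s7=1 s3=1 s0=0 s1=0 s6=1 s4=1
t11.Δ0 s5=0 s2=1 clk=1 s7=1 s3=1 s0=0 s1=0 s6=1 s4=1
t11.Δ1 s5=0 s2=0 clk=0 s7=1 s3=1 s0=0 s1=0 s6=1 s4=1
t11.Δ2 s5=1 s2=0 clk=0 s7=1 s3=1 s0=0 s1=0 s6=1 s4=1
t11.Δ3 s5=1 s2=0 clk=0 s7=1 s3=1 s0=0 s1=0 s6=0 s4=1
t11.Δ4 s5=1 s2=0 clk=0 s7=0 s3=1 s0=0 s1=0 s6=0 s4=1
t12.Δ0 s5=1 s2=0 clk=0 s7=0 s3=1 s0=0 s1=0 s6=0 s4=1
t12.Δ1 s5=1 s2=0 clk=1 s7=0 s3=1 s0=0 s1=0 s6=0 s4=1
t12.Δ2 s5=1 s2=0 clk=1 s7=0 s3=0 s0=0 s1=0 s6=0 s4=0
t12.Δ3 s5=0 s2=0 clk=1 s7=0 s3=0 s0=0 s1=0 s6=1 s4=0
t12.Δ4 s5=0 s2=0 clk=1 s7=1 s3=0 s0=0 s1=0 s6=0 s4=0
t12.Δ5 s5=0 s2=0 clk=1 s7=0 s3=0 s0=0 s1=0 s6=0 s4=0
t13.Δ0 s5=0 s2=0 clk=1 s7=0 s3=0 s0=0 s1=0 s6=0 s4=0
t13.Δ1 s5=0 s2=1 clk=0 s7=0 s3=0 s0=0 s1=0 s6=0 s4=0
t13.Δ2 s5=1 s2=1 clk=0 s7=0 s3=0 s0=0 s1=0 s6=0 s4=0
t13.Δ3 s5=1 s2=1 clk=0 s7=0 s3=0 s0=0 s1=0 s6=1 s4=0
t13.Δ4 s5=1 s2=1 clk=0 s7=1 s3=0 s0=0 s1=0 s6=1 s4=0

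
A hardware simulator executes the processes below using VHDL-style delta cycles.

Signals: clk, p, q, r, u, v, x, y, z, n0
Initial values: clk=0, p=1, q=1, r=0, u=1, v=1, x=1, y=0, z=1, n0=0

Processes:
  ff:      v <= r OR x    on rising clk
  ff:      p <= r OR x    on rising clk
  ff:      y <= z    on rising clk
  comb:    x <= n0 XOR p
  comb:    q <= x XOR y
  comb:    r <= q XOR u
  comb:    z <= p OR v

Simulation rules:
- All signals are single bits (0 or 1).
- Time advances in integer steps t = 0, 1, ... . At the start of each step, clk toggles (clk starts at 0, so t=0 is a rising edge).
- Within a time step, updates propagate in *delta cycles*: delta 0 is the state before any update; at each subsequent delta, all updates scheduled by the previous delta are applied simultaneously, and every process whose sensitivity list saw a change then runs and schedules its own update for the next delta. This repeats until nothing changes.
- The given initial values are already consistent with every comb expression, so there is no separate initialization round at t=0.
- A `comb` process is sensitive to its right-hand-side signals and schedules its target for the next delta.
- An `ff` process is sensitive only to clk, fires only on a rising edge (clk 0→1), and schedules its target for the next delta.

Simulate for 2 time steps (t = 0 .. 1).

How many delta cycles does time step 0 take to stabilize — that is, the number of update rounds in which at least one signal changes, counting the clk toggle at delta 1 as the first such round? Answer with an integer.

4

t=0 Δ0: p=1 v=1 y=0 r=0 x=1 z=1 n0=0 u=1 clk=0 q=1
  Δ1: clk:0→1
  Δ2: y:0→1
  Δ3: q:1→0
  Δ4: r:0→1
  (4Δ to stable)
t=1 Δ0: p=1 v=1 y=1 r=1 x=1 z=1 n0=0 u=1 clk=1 q=0
  Δ1: clk:1→0
  (1Δ to stable)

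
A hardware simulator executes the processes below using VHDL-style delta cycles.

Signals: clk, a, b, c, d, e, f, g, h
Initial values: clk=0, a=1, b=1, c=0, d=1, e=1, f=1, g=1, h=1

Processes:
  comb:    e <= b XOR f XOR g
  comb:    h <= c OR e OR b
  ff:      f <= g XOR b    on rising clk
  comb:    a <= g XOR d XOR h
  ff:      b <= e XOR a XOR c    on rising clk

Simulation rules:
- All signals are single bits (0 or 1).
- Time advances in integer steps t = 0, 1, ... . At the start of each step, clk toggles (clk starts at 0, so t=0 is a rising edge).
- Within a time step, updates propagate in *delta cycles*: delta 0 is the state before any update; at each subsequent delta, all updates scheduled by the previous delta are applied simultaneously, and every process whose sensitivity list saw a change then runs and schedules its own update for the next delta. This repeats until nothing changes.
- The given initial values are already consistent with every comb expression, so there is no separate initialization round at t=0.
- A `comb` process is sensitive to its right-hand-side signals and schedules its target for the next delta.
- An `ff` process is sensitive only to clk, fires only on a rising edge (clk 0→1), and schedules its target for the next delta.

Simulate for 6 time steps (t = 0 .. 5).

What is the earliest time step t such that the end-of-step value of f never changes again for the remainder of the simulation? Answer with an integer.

t=0 Δ0: d=1 b=1 f=1 g=1 a=1 h=1 e=1 c=0 clk=0
  Δ1: clk:0→1
  Δ2: b:1→0, f:1→0
  (2Δ to stable)
t=1 Δ0: d=1 b=0 f=0 g=1 a=1 h=1 e=1 c=0 clk=1
  Δ1: clk:1→0
  (1Δ to stable)
t=2 Δ0: d=1 b=0 f=0 g=1 a=1 h=1 e=1 c=0 clk=0
  Δ1: clk:0→1
  Δ2: f:0→1
  Δ3: e:1→0
  Δ4: h:1→0
  Δ5: a:1→0
  (5Δ to stable)
t=3 Δ0: d=1 b=0 f=1 g=1 a=0 h=0 e=0 c=0 clk=1
  Δ1: clk:1→0
  (1Δ to stable)
t=4 Δ0: d=1 b=0 f=1 g=1 a=0 h=0 e=0 c=0 clk=0
  Δ1: clk:0→1
  (1Δ to stable)
t=5 Δ0: d=1 b=0 f=1 g=1 a=0 h=0 e=0 c=0 clk=1
  Δ1: clk:1→0
  (1Δ to stable)

2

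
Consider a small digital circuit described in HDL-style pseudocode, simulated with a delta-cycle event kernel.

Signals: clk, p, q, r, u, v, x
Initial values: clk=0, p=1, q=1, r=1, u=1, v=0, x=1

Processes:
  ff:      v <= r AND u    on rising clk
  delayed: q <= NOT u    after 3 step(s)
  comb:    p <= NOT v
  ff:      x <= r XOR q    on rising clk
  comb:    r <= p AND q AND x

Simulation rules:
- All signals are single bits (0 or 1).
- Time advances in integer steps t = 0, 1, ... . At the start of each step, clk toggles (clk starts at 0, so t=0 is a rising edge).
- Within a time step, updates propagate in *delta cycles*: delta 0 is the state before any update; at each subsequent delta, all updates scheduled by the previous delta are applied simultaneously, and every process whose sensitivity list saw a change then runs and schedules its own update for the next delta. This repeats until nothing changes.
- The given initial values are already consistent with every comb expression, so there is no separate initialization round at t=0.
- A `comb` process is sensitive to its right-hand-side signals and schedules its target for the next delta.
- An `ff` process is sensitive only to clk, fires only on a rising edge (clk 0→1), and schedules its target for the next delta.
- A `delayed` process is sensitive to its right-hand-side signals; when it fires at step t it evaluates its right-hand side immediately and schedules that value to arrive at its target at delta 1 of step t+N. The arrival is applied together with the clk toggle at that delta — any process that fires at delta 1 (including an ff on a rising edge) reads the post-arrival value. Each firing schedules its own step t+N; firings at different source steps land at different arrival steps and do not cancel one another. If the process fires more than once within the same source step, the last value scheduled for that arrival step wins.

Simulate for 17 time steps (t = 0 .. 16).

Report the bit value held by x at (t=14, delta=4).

[bits: x,p,u,r,clk,v,q]
t=0: Δ0=1111001 Δ1=1111101 Δ2=0111111 Δ3=0010111 | 3Δ
t=1: Δ0=0010111 Δ1=0010011 | 1Δ
t=2: Δ0=0010011 Δ1=0010111 Δ2=1010101 Δ3=1110101 Δ4=1111101 | 4Δ
t=3: Δ0=1111101 Δ1=1111001 | 1Δ
t=4: Δ0=1111001 Δ1=1111101 Δ2=0111111 Δ3=0010111 | 3Δ
t=5: Δ0=0010111 Δ1=0010011 | 1Δ
t=6: Δ0=0010011 Δ1=0010111 Δ2=1010101 Δ3=1110101 Δ4=1111101 | 4Δ
t=7: Δ0=1111101 Δ1=1111001 | 1Δ
t=8: Δ0=1111001 Δ1=1111101 Δ2=0111111 Δ3=0010111 | 3Δ
t=9: Δ0=0010111 Δ1=0010011 | 1Δ
t=10: Δ0=0010011 Δ1=0010111 Δ2=1010101 Δ3=1110101 Δ4=1111101 | 4Δ
t=11: Δ0=1111101 Δ1=1111001 | 1Δ
t=12: Δ0=1111001 Δ1=1111101 Δ2=0111111 Δ3=0010111 | 3Δ
t=13: Δ0=0010111 Δ1=0010011 | 1Δ
t=14: Δ0=0010011 Δ1=0010111 Δ2=1010101 Δ3=1110101 Δ4=1111101 | 4Δ
t=15: Δ0=1111101 Δ1=1111001 | 1Δ
t=16: Δ0=1111001 Δ1=1111101 Δ2=0111111 Δ3=0010111 | 3Δ

1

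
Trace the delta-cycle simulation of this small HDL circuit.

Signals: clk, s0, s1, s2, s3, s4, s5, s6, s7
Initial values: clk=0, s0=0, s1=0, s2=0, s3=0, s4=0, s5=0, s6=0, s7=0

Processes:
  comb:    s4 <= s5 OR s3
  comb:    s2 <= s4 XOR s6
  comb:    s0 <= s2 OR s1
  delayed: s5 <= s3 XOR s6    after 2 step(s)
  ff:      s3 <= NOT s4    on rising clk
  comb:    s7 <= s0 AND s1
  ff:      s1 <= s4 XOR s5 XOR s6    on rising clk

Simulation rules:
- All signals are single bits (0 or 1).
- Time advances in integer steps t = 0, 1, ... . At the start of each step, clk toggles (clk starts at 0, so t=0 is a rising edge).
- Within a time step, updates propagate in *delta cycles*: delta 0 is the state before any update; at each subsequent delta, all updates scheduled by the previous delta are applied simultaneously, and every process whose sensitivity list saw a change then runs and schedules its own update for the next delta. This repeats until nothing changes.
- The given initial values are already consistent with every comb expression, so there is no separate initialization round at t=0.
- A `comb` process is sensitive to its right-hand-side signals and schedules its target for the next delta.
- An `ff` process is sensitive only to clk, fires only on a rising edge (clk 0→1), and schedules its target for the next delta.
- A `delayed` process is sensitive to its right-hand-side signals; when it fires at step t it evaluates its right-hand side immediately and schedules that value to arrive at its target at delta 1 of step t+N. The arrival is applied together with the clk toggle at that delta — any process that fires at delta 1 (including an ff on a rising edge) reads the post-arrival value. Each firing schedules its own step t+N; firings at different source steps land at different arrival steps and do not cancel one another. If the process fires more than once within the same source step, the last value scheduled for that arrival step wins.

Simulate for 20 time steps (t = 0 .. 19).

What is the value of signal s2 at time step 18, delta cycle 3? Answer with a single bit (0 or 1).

0

[bits: s7,s5,s6,s4,s3,s1,clk,s2,s0]
t=0: Δ0=000000000 Δ1=000000100 Δ2=000010100 Δ3=000110100 Δ4=000110110 Δ5=000110111 | 5Δ
t=1: Δ0=000110111 Δ1=000110011 | 1Δ
t=2: Δ0=000110011 Δ1=010110111 Δ2=010100111 | 2Δ
t=3: Δ0=010100111 Δ1=010100011 | 1Δ
t=4: Δ0=010100011 Δ1=000100111 Δ2=000001111 Δ3=100001101 | 3Δ
t=5: Δ0=100001101 Δ1=100001001 | 1Δ
t=6: Δ0=100001001 Δ1=100001101 Δ2=100010101 Δ3=000110100 Δ4=000110110 Δ5=000110111 | 5Δ
t=7: Δ0=000110111 Δ1=000110011 | 1Δ
t=8: Δ0=000110011 Δ1=010110111 Δ2=010100111 | 2Δ
t=9: Δ0=010100111 Δ1=010100011 | 1Δ
t=10: Δ0=010100011 Δ1=000100111 Δ2=000001111 Δ3=100001101 | 3Δ
t=11: Δ0=100001101 Δ1=100001001 | 1Δ
t=12: Δ0=100001001 Δ1=100001101 Δ2=100010101 Δ3=000110100 Δ4=000110110 Δ5=000110111 | 5Δ
t=13: Δ0=000110111 Δ1=000110011 | 1Δ
t=14: Δ0=000110011 Δ1=010110111 Δ2=010100111 | 2Δ
t=15: Δ0=010100111 Δ1=010100011 | 1Δ
t=16: Δ0=010100011 Δ1=000100111 Δ2=000001111 Δ3=100001101 | 3Δ
t=17: Δ0=100001101 Δ1=100001001 | 1Δ
t=18: Δ0=100001001 Δ1=100001101 Δ2=100010101 Δ3=000110100 Δ4=000110110 Δ5=000110111 | 5Δ
t=19: Δ0=000110111 Δ1=000110011 | 1Δ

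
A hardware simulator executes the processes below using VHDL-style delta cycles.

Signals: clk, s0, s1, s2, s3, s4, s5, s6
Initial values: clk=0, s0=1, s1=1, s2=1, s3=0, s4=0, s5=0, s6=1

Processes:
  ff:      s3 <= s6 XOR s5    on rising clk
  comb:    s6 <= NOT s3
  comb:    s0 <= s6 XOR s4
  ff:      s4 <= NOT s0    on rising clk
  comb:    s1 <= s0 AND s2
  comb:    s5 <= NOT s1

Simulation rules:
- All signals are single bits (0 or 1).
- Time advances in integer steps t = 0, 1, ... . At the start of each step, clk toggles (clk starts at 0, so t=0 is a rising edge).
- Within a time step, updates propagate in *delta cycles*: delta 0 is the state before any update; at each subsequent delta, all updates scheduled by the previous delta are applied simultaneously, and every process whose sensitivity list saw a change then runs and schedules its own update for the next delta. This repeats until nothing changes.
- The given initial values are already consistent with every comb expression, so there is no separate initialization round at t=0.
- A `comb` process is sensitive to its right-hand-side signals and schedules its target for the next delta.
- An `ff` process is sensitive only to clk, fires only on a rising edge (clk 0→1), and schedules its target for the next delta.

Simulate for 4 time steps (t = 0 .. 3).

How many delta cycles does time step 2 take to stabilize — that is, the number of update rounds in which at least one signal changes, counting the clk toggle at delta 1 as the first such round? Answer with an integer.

5

t=0 Δ0: s0=1 s3=0 clk=0 s1=1 s2=1 s4=0 s5=0 s6=1
  Δ1: clk:0→1
  Δ2: s3:0→1
  Δ3: s6:1→0
  Δ4: s0:1→0
  Δ5: s1:1→0
  Δ6: s5:0→1
  (6Δ to stable)
t=1 Δ0: s0=0 s3=1 clk=1 s1=0 s2=1 s4=0 s5=1 s6=0
  Δ1: clk:1→0
  (1Δ to stable)
t=2 Δ0: s0=0 s3=1 clk=0 s1=0 s2=1 s4=0 s5=1 s6=0
  Δ1: clk:0→1
  Δ2: s4:0→1
  Δ3: s0:0→1
  Δ4: s1:0→1
  Δ5: s5:1→0
  (5Δ to stable)
t=3 Δ0: s0=1 s3=1 clk=1 s1=1 s2=1 s4=1 s5=0 s6=0
  Δ1: clk:1→0
  (1Δ to stable)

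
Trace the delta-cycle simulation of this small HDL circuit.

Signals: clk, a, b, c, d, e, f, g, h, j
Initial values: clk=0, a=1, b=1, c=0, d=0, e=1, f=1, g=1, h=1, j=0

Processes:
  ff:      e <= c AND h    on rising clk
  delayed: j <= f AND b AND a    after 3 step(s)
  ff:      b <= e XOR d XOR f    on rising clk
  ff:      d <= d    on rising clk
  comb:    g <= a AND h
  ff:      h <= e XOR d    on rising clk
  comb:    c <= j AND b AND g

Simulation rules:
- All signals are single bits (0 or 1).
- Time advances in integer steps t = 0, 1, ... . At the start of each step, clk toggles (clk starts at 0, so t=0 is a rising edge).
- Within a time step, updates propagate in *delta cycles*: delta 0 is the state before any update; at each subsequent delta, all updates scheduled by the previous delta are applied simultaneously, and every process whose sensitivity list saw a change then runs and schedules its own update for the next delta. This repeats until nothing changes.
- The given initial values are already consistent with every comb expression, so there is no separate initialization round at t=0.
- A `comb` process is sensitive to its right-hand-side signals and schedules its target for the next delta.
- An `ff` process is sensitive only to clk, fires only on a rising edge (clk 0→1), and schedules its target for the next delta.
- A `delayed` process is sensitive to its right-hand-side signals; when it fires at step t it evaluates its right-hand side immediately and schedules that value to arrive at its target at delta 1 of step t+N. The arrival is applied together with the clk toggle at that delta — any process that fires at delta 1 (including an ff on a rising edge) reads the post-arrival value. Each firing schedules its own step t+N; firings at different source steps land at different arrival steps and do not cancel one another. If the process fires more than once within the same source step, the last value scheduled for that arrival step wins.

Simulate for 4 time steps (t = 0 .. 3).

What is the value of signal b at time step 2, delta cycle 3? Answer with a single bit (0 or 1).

t=0 Δ0: g=1 e=1 f=1 a=1 b=1 c=0 j=0 h=1 d=0 clk=0
  Δ1: clk:0→1
  Δ2: e:1→0, b:1→0
  (2Δ to stable)
t=1 Δ0: g=1 e=0 f=1 a=1 b=0 c=0 j=0 h=1 d=0 clk=1
  Δ1: clk:1→0
  (1Δ to stable)
t=2 Δ0: g=1 e=0 f=1 a=1 b=0 c=0 j=0 h=1 d=0 clk=0
  Δ1: clk:0→1
  Δ2: b:0→1, h:1→0
  Δ3: g:1→0
  (3Δ to stable)
t=3 Δ0: g=0 e=0 f=1 a=1 b=1 c=0 j=0 h=0 d=0 clk=1
  Δ1: clk:1→0
  (1Δ to stable)

1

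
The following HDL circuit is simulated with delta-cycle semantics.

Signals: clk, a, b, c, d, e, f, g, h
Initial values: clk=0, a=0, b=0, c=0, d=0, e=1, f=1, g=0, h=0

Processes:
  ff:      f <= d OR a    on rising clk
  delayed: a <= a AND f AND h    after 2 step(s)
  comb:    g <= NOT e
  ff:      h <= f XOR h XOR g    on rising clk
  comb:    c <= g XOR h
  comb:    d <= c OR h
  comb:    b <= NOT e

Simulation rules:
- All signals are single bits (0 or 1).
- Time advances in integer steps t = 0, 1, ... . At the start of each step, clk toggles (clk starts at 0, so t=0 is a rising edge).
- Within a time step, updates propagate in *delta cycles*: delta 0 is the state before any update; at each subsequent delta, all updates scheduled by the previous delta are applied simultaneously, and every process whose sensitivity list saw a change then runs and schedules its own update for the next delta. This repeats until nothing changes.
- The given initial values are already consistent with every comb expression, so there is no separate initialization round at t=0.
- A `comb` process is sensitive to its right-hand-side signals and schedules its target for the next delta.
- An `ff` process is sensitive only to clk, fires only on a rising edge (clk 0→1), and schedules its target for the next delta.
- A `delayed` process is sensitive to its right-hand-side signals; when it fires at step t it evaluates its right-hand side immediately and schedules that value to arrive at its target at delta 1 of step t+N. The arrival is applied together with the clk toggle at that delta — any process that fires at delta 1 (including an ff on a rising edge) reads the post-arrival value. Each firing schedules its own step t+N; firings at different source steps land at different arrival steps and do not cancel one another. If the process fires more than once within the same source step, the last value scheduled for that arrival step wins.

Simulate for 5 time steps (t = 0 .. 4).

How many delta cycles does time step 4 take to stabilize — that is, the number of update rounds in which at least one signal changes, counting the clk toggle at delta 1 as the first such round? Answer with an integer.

t=0 Δ0: b=0 f=1 h=0 clk=0 a=0 c=0 g=0 d=0 e=1
  Δ1: clk:0→1
  Δ2: f:1→0, h:0→1
  Δ3: c:0→1, d:0→1
  (3Δ to stable)
t=1 Δ0: b=0 f=0 h=1 clk=1 a=0 c=1 g=0 d=1 e=1
  Δ1: clk:1→0
  (1Δ to stable)
t=2 Δ0: b=0 f=0 h=1 clk=0 a=0 c=1 g=0 d=1 e=1
  Δ1: clk:0→1
  Δ2: f:0→1
  (2Δ to stable)
t=3 Δ0: b=0 f=1 h=1 clk=1 a=0 c=1 g=0 d=1 e=1
  Δ1: clk:1→0
  (1Δ to stable)
t=4 Δ0: b=0 f=1 h=1 clk=0 a=0 c=1 g=0 d=1 e=1
  Δ1: clk:0→1
  Δ2: h:1→0
  Δ3: c:1→0
  Δ4: d:1→0
  (4Δ to stable)

4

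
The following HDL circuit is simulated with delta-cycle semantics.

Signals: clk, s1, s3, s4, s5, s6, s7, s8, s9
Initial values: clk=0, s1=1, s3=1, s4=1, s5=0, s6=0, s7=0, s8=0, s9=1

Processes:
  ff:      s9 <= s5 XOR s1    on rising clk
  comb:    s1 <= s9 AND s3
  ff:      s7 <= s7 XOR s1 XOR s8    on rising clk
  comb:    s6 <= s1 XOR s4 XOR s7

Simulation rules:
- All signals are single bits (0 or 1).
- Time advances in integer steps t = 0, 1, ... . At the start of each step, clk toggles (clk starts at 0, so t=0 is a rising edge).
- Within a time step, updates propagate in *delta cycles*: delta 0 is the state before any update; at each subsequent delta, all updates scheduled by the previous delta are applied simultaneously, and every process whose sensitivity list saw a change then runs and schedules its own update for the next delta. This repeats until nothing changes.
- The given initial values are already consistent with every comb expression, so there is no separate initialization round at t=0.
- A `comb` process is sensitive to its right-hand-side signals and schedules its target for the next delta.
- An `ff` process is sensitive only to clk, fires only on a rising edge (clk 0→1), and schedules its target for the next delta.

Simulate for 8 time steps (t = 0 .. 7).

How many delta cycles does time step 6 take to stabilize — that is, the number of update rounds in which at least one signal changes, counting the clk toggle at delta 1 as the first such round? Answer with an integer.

[bits: s4,clk,s3,s6,s7,s8,s9,s5,s1]
t=0: Δ0=101000101 Δ1=111000101 Δ2=111010101 Δ3=111110101 | 3Δ
t=1: Δ0=111110101 Δ1=101110101 | 1Δ
t=2: Δ0=101110101 Δ1=111110101 Δ2=111100101 Δ3=111000101 | 3Δ
t=3: Δ0=111000101 Δ1=101000101 | 1Δ
t=4: Δ0=101000101 Δ1=111000101 Δ2=111010101 Δ3=111110101 | 3Δ
t=5: Δ0=111110101 Δ1=101110101 | 1Δ
t=6: Δ0=101110101 Δ1=111110101 Δ2=111100101 Δ3=111000101 | 3Δ
t=7: Δ0=111000101 Δ1=101000101 | 1Δ

3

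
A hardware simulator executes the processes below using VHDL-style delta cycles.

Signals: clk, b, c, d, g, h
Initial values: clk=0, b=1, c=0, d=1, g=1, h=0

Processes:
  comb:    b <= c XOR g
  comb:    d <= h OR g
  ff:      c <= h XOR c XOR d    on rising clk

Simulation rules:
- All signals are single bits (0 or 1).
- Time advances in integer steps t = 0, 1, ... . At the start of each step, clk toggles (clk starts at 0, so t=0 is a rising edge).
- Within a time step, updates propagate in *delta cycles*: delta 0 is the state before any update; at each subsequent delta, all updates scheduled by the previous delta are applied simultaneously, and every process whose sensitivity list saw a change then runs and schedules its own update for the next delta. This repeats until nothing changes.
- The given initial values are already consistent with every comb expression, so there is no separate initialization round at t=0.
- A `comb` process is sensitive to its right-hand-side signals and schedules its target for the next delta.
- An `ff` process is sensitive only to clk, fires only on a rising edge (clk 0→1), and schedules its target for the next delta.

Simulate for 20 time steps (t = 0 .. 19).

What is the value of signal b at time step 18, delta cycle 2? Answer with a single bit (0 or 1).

0

[bits: b,d,g,h,clk,c]
t=0: Δ0=111000 Δ1=111010 Δ2=111011 Δ3=011011 | 3Δ
t=1: Δ0=011011 Δ1=011001 | 1Δ
t=2: Δ0=011001 Δ1=011011 Δ2=011010 Δ3=111010 | 3Δ
t=3: Δ0=111010 Δ1=111000 | 1Δ
t=4: Δ0=111000 Δ1=111010 Δ2=111011 Δ3=011011 | 3Δ
t=5: Δ0=011011 Δ1=011001 | 1Δ
t=6: Δ0=011001 Δ1=011011 Δ2=011010 Δ3=111010 | 3Δ
t=7: Δ0=111010 Δ1=111000 | 1Δ
t=8: Δ0=111000 Δ1=111010 Δ2=111011 Δ3=011011 | 3Δ
t=9: Δ0=011011 Δ1=011001 | 1Δ
t=10: Δ0=011001 Δ1=011011 Δ2=011010 Δ3=111010 | 3Δ
t=11: Δ0=111010 Δ1=111000 | 1Δ
t=12: Δ0=111000 Δ1=111010 Δ2=111011 Δ3=011011 | 3Δ
t=13: Δ0=011011 Δ1=011001 | 1Δ
t=14: Δ0=011001 Δ1=011011 Δ2=011010 Δ3=111010 | 3Δ
t=15: Δ0=111010 Δ1=111000 | 1Δ
t=16: Δ0=111000 Δ1=111010 Δ2=111011 Δ3=011011 | 3Δ
t=17: Δ0=011011 Δ1=011001 | 1Δ
t=18: Δ0=011001 Δ1=011011 Δ2=011010 Δ3=111010 | 3Δ
t=19: Δ0=111010 Δ1=111000 | 1Δ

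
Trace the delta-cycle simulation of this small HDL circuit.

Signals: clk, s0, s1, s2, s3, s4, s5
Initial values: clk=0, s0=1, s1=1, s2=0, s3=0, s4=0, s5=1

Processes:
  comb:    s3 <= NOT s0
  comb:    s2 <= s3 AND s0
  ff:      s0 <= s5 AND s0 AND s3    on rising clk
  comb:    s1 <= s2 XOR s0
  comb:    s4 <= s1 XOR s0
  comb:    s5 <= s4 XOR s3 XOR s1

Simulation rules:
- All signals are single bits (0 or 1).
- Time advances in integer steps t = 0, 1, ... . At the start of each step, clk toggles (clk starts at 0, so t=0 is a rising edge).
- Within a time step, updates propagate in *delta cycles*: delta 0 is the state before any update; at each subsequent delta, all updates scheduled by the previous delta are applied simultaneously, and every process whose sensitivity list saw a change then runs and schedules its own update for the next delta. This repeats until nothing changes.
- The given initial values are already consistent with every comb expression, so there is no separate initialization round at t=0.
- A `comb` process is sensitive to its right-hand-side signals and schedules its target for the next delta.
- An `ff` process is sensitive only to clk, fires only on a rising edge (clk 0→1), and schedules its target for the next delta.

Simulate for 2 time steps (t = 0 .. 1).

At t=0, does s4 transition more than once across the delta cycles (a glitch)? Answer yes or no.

t0.Δ0 s1=1 s3=0 s2=0 s5=1 s0=1 clk=0 s4=0
t0.Δ1 s1=1 s3=0 s2=0 s5=1 s0=1 clk=1 s4=0
t0.Δ2 s1=1 s3=0 s2=0 s5=1 s0=0 clk=1 s4=0
t0.Δ3 s1=0 s3=1 s2=0 s5=1 s0=0 clk=1 s4=1
t0.Δ4 s1=0 s3=1 s2=0 s5=0 s0=0 clk=1 s4=0
t0.Δ5 s1=0 s3=1 s2=0 s5=1 s0=0 clk=1 s4=0
t1.Δ0 s1=0 s3=1 s2=0 s5=1 s0=0 clk=1 s4=0
t1.Δ1 s1=0 s3=1 s2=0 s5=1 s0=0 clk=0 s4=0

yes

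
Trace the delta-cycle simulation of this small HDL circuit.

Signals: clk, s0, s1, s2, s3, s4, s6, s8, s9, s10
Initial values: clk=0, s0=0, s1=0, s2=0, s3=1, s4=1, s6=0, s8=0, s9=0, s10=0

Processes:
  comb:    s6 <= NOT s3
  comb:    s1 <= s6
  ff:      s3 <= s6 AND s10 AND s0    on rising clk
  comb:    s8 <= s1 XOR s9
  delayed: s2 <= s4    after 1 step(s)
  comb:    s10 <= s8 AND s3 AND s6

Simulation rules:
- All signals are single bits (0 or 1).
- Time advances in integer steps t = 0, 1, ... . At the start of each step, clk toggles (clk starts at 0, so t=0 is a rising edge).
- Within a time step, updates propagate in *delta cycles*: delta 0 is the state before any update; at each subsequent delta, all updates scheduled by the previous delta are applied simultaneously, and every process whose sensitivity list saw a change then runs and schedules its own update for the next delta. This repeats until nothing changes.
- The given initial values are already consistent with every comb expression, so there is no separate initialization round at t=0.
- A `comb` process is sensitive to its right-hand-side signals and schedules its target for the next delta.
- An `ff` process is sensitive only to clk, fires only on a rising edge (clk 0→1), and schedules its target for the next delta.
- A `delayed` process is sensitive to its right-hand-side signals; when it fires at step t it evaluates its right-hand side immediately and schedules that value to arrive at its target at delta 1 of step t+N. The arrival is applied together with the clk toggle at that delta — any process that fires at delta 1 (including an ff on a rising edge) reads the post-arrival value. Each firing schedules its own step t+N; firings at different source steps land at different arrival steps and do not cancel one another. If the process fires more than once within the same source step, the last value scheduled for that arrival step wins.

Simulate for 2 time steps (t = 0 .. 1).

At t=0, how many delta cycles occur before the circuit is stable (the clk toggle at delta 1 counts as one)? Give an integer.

t=0 Δ0: s2=0 s3=1 clk=0 s10=0 s6=0 s4=1 s1=0 s0=0 s8=0 s9=0
  Δ1: clk:0→1
  Δ2: s3:1→0
  Δ3: s6:0→1
  Δ4: s1:0→1
  Δ5: s8:0→1
  (5Δ to stable)
t=1 Δ0: s2=0 s3=0 clk=1 s10=0 s6=1 s4=1 s1=1 s0=0 s8=1 s9=0
  Δ1: clk:1→0
  (1Δ to stable)

5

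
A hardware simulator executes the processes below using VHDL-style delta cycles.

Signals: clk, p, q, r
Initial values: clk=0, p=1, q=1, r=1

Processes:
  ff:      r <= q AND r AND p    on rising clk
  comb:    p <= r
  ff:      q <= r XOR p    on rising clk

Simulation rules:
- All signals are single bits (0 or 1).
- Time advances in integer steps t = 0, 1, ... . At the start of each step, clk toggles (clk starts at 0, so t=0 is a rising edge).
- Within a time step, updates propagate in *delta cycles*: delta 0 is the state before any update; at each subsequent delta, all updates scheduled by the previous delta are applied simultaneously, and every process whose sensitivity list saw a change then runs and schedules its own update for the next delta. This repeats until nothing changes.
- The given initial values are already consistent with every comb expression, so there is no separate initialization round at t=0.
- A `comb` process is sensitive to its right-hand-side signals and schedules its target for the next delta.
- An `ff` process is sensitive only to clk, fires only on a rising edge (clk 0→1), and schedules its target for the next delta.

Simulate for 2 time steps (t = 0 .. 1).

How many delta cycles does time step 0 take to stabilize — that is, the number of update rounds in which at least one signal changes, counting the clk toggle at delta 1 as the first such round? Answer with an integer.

t0.Δ0 clk=0 q=1 r=1 p=1
t0.Δ1 clk=1 q=1 r=1 p=1
t0.Δ2 clk=1 q=0 r=1 p=1
t1.Δ0 clk=1 q=0 r=1 p=1
t1.Δ1 clk=0 q=0 r=1 p=1

2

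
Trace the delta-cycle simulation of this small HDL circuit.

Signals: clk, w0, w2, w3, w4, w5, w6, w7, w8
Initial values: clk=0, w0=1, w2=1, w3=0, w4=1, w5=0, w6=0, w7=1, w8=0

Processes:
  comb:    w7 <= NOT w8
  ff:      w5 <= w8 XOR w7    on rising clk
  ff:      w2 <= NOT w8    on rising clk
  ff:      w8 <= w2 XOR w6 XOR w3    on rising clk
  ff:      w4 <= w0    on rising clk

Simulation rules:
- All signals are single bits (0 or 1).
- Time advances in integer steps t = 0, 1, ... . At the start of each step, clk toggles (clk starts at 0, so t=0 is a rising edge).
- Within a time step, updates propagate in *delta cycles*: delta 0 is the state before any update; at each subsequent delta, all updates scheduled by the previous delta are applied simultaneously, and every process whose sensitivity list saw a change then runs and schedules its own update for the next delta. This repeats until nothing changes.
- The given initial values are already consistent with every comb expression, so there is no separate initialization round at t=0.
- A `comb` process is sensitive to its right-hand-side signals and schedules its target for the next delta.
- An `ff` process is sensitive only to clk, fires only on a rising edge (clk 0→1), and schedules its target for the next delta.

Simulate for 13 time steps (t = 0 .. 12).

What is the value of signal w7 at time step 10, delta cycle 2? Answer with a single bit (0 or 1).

t=0 Δ0: w2=1 w7=1 clk=0 w5=0 w4=1 w8=0 w0=1 w6=0 w3=0
  Δ1: clk:0→1
  Δ2: w5:0→1, w8:0→1
  Δ3: w7:1→0
  (3Δ to stable)
t=1 Δ0: w2=1 w7=0 clk=1 w5=1 w4=1 w8=1 w0=1 w6=0 w3=0
  Δ1: clk:1→0
  (1Δ to stable)
t=2 Δ0: w2=1 w7=0 clk=0 w5=1 w4=1 w8=1 w0=1 w6=0 w3=0
  Δ1: clk:0→1
  Δ2: w2:1→0
  (2Δ to stable)
t=3 Δ0: w2=0 w7=0 clk=1 w5=1 w4=1 w8=1 w0=1 w6=0 w3=0
  Δ1: clk:1→0
  (1Δ to stable)
t=4 Δ0: w2=0 w7=0 clk=0 w5=1 w4=1 w8=1 w0=1 w6=0 w3=0
  Δ1: clk:0→1
  Δ2: w8:1→0
  Δ3: w7:0→1
  (3Δ to stable)
t=5 Δ0: w2=0 w7=1 clk=1 w5=1 w4=1 w8=0 w0=1 w6=0 w3=0
  Δ1: clk:1→0
  (1Δ to stable)
t=6 Δ0: w2=0 w7=1 clk=0 w5=1 w4=1 w8=0 w0=1 w6=0 w3=0
  Δ1: clk:0→1
  Δ2: w2:0→1
  (2Δ to stable)
t=7 Δ0: w2=1 w7=1 clk=1 w5=1 w4=1 w8=0 w0=1 w6=0 w3=0
  Δ1: clk:1→0
  (1Δ to stable)
t=8 Δ0: w2=1 w7=1 clk=0 w5=1 w4=1 w8=0 w0=1 w6=0 w3=0
  Δ1: clk:0→1
  Δ2: w8:0→1
  Δ3: w7:1→0
  (3Δ to stable)
t=9 Δ0: w2=1 w7=0 clk=1 w5=1 w4=1 w8=1 w0=1 w6=0 w3=0
  Δ1: clk:1→0
  (1Δ to stable)
t=10 Δ0: w2=1 w7=0 clk=0 w5=1 w4=1 w8=1 w0=1 w6=0 w3=0
  Δ1: clk:0→1
  Δ2: w2:1→0
  (2Δ to stable)
t=11 Δ0: w2=0 w7=0 clk=1 w5=1 w4=1 w8=1 w0=1 w6=0 w3=0
  Δ1: clk:1→0
  (1Δ to stable)
t=12 Δ0: w2=0 w7=0 clk=0 w5=1 w4=1 w8=1 w0=1 w6=0 w3=0
  Δ1: clk:0→1
  Δ2: w8:1→0
  Δ3: w7:0→1
  (3Δ to stable)

0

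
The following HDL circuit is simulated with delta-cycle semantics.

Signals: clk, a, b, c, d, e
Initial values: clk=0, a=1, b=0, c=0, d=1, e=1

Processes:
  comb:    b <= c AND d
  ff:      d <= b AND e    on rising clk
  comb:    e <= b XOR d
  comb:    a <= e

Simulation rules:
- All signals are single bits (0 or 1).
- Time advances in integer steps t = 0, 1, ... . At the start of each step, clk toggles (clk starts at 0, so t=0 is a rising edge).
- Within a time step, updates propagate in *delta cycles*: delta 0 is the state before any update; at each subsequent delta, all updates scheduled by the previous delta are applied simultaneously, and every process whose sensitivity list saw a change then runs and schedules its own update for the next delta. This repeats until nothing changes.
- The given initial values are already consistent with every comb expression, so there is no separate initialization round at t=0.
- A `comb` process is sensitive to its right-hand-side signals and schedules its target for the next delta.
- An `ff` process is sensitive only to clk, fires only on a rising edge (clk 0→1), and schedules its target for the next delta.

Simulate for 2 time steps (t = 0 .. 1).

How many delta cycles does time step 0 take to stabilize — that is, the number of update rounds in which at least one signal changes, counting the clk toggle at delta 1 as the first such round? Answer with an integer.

4

t0.Δ0 e=1 clk=0 b=0 a=1 d=1 c=0
t0.Δ1 e=1 clk=1 b=0 a=1 d=1 c=0
t0.Δ2 e=1 clk=1 b=0 a=1 d=0 c=0
t0.Δ3 e=0 clk=1 b=0 a=1 d=0 c=0
t0.Δ4 e=0 clk=1 b=0 a=0 d=0 c=0
t1.Δ0 e=0 clk=1 b=0 a=0 d=0 c=0
t1.Δ1 e=0 clk=0 b=0 a=0 d=0 c=0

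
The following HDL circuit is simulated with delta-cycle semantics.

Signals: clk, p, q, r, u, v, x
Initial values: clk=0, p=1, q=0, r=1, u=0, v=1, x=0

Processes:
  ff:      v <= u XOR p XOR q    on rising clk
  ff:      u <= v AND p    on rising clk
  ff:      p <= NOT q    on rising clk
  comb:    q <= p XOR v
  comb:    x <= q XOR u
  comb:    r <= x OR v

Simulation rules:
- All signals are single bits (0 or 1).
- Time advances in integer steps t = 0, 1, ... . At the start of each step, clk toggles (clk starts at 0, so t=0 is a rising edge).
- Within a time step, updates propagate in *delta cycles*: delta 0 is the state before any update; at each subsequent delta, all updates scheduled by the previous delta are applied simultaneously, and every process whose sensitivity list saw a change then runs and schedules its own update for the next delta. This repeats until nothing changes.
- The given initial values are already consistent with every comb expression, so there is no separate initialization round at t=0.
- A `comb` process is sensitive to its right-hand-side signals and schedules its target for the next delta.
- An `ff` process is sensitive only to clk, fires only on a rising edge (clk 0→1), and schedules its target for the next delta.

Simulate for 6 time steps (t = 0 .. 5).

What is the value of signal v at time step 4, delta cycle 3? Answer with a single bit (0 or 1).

t=0 Δ0: p=1 v=1 clk=0 u=0 x=0 r=1 q=0
  Δ1: clk:0→1
  Δ2: u:0→1
  Δ3: x:0→1
  (3Δ to stable)
t=1 Δ0: p=1 v=1 clk=1 u=1 x=1 r=1 q=0
  Δ1: clk:1→0
  (1Δ to stable)
t=2 Δ0: p=1 v=1 clk=0 u=1 x=1 r=1 q=0
  Δ1: clk:0→1
  Δ2: v:1→0
  Δ3: q:0→1
  Δ4: x:1→0
  Δ5: r:1→0
  (5Δ to stable)
t=3 Δ0: p=1 v=0 clk=1 u=1 x=0 r=0 q=1
  Δ1: clk:1→0
  (1Δ to stable)
t=4 Δ0: p=1 v=0 clk=0 u=1 x=0 r=0 q=1
  Δ1: clk:0→1
  Δ2: p:1→0, v:0→1, u:1→0
  Δ3: x:0→1, r:0→1
  (3Δ to stable)
t=5 Δ0: p=0 v=1 clk=1 u=0 x=1 r=1 q=1
  Δ1: clk:1→0
  (1Δ to stable)

1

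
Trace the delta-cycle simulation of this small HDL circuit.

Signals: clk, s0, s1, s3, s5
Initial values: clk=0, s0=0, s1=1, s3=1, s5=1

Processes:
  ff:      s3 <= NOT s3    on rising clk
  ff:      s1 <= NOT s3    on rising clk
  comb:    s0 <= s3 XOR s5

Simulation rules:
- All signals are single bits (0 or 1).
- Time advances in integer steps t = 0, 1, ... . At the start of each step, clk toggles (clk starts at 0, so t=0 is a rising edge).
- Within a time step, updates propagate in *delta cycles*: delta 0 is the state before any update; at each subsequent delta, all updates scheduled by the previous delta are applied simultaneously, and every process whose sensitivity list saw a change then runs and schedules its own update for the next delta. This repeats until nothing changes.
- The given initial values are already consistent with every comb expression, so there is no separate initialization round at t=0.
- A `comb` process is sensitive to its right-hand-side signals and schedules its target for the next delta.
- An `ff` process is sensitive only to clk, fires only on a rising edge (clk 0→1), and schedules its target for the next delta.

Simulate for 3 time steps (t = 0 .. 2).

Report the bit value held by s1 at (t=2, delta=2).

t0.Δ0 s3=1 clk=0 s5=1 s1=1 s0=0
t0.Δ1 s3=1 clk=1 s5=1 s1=1 s0=0
t0.Δ2 s3=0 clk=1 s5=1 s1=0 s0=0
t0.Δ3 s3=0 clk=1 s5=1 s1=0 s0=1
t1.Δ0 s3=0 clk=1 s5=1 s1=0 s0=1
t1.Δ1 s3=0 clk=0 s5=1 s1=0 s0=1
t2.Δ0 s3=0 clk=0 s5=1 s1=0 s0=1
t2.Δ1 s3=0 clk=1 s5=1 s1=0 s0=1
t2.Δ2 s3=1 clk=1 s5=1 s1=1 s0=1
t2.Δ3 s3=1 clk=1 s5=1 s1=1 s0=0

1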